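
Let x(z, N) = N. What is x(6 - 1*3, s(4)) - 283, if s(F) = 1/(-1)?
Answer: -284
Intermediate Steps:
s(F) = -1 (s(F) = 1*(-1) = -1)
x(6 - 1*3, s(4)) - 283 = -1 - 283 = -284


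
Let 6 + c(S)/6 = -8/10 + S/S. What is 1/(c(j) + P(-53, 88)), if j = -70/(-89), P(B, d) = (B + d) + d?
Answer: 5/441 ≈ 0.011338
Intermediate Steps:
P(B, d) = B + 2*d
j = 70/89 (j = -70*(-1/89) = 70/89 ≈ 0.78652)
c(S) = -174/5 (c(S) = -36 + 6*(-8/10 + S/S) = -36 + 6*(-8*⅒ + 1) = -36 + 6*(-⅘ + 1) = -36 + 6*(⅕) = -36 + 6/5 = -174/5)
1/(c(j) + P(-53, 88)) = 1/(-174/5 + (-53 + 2*88)) = 1/(-174/5 + (-53 + 176)) = 1/(-174/5 + 123) = 1/(441/5) = 5/441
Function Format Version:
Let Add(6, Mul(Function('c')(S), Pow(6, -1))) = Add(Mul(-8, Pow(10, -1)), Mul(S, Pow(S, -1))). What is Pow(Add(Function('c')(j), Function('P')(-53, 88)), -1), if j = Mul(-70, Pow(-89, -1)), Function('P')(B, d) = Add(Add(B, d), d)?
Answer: Rational(5, 441) ≈ 0.011338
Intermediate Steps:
Function('P')(B, d) = Add(B, Mul(2, d))
j = Rational(70, 89) (j = Mul(-70, Rational(-1, 89)) = Rational(70, 89) ≈ 0.78652)
Function('c')(S) = Rational(-174, 5) (Function('c')(S) = Add(-36, Mul(6, Add(Mul(-8, Pow(10, -1)), Mul(S, Pow(S, -1))))) = Add(-36, Mul(6, Add(Mul(-8, Rational(1, 10)), 1))) = Add(-36, Mul(6, Add(Rational(-4, 5), 1))) = Add(-36, Mul(6, Rational(1, 5))) = Add(-36, Rational(6, 5)) = Rational(-174, 5))
Pow(Add(Function('c')(j), Function('P')(-53, 88)), -1) = Pow(Add(Rational(-174, 5), Add(-53, Mul(2, 88))), -1) = Pow(Add(Rational(-174, 5), Add(-53, 176)), -1) = Pow(Add(Rational(-174, 5), 123), -1) = Pow(Rational(441, 5), -1) = Rational(5, 441)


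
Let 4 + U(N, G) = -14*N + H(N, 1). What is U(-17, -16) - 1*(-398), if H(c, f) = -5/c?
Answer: 10749/17 ≈ 632.29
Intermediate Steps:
U(N, G) = -4 - 14*N - 5/N (U(N, G) = -4 + (-14*N - 5/N) = -4 - 14*N - 5/N)
U(-17, -16) - 1*(-398) = (-4 - 14*(-17) - 5/(-17)) - 1*(-398) = (-4 + 238 - 5*(-1/17)) + 398 = (-4 + 238 + 5/17) + 398 = 3983/17 + 398 = 10749/17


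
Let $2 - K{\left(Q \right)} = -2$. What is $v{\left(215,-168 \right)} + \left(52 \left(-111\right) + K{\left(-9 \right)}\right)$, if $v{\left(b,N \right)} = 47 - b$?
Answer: $-5936$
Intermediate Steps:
$K{\left(Q \right)} = 4$ ($K{\left(Q \right)} = 2 - -2 = 2 + 2 = 4$)
$v{\left(215,-168 \right)} + \left(52 \left(-111\right) + K{\left(-9 \right)}\right) = \left(47 - 215\right) + \left(52 \left(-111\right) + 4\right) = \left(47 - 215\right) + \left(-5772 + 4\right) = -168 - 5768 = -5936$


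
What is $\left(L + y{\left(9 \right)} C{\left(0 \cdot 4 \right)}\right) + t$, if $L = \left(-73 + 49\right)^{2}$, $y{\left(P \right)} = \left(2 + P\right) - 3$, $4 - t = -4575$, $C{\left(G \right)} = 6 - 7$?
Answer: $5147$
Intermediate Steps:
$C{\left(G \right)} = -1$
$t = 4579$ ($t = 4 - -4575 = 4 + 4575 = 4579$)
$y{\left(P \right)} = -1 + P$
$L = 576$ ($L = \left(-24\right)^{2} = 576$)
$\left(L + y{\left(9 \right)} C{\left(0 \cdot 4 \right)}\right) + t = \left(576 + \left(-1 + 9\right) \left(-1\right)\right) + 4579 = \left(576 + 8 \left(-1\right)\right) + 4579 = \left(576 - 8\right) + 4579 = 568 + 4579 = 5147$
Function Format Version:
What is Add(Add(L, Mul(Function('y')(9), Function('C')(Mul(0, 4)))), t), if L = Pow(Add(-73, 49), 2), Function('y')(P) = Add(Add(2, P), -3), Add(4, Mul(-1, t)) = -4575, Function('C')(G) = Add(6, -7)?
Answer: 5147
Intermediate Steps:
Function('C')(G) = -1
t = 4579 (t = Add(4, Mul(-1, -4575)) = Add(4, 4575) = 4579)
Function('y')(P) = Add(-1, P)
L = 576 (L = Pow(-24, 2) = 576)
Add(Add(L, Mul(Function('y')(9), Function('C')(Mul(0, 4)))), t) = Add(Add(576, Mul(Add(-1, 9), -1)), 4579) = Add(Add(576, Mul(8, -1)), 4579) = Add(Add(576, -8), 4579) = Add(568, 4579) = 5147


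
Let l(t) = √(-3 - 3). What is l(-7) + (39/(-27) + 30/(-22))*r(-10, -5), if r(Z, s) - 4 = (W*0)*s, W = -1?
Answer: -1112/99 + I*√6 ≈ -11.232 + 2.4495*I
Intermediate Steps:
r(Z, s) = 4 (r(Z, s) = 4 + (-1*0)*s = 4 + 0*s = 4 + 0 = 4)
l(t) = I*√6 (l(t) = √(-6) = I*√6)
l(-7) + (39/(-27) + 30/(-22))*r(-10, -5) = I*√6 + (39/(-27) + 30/(-22))*4 = I*√6 + (39*(-1/27) + 30*(-1/22))*4 = I*√6 + (-13/9 - 15/11)*4 = I*√6 - 278/99*4 = I*√6 - 1112/99 = -1112/99 + I*√6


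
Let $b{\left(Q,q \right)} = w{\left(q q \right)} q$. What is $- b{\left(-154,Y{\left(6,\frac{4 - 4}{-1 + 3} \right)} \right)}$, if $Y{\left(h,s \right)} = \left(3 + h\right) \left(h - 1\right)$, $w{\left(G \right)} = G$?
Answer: $-91125$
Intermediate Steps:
$Y{\left(h,s \right)} = \left(-1 + h\right) \left(3 + h\right)$ ($Y{\left(h,s \right)} = \left(3 + h\right) \left(-1 + h\right) = \left(-1 + h\right) \left(3 + h\right)$)
$b{\left(Q,q \right)} = q^{3}$ ($b{\left(Q,q \right)} = q q q = q^{2} q = q^{3}$)
$- b{\left(-154,Y{\left(6,\frac{4 - 4}{-1 + 3} \right)} \right)} = - \left(-3 + 6^{2} + 2 \cdot 6\right)^{3} = - \left(-3 + 36 + 12\right)^{3} = - 45^{3} = \left(-1\right) 91125 = -91125$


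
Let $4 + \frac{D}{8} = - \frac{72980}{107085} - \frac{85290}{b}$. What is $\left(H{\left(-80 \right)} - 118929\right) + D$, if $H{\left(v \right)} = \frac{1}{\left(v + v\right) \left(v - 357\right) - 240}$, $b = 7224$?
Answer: $- \frac{53481360880382683}{449193304560} \approx -1.1906 \cdot 10^{5}$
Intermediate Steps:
$D = - \frac{850321022}{6446517}$ ($D = -32 + 8 \left(- \frac{72980}{107085} - \frac{85290}{7224}\right) = -32 + 8 \left(\left(-72980\right) \frac{1}{107085} - \frac{14215}{1204}\right) = -32 + 8 \left(- \frac{14596}{21417} - \frac{14215}{1204}\right) = -32 + 8 \left(- \frac{322016239}{25786068}\right) = -32 - \frac{644032478}{6446517} = - \frac{850321022}{6446517} \approx -131.9$)
$H{\left(v \right)} = \frac{1}{-240 + 2 v \left(-357 + v\right)}$ ($H{\left(v \right)} = \frac{1}{2 v \left(-357 + v\right) - 240} = \frac{1}{-240 + 2 v \left(-357 + v\right)}$)
$\left(H{\left(-80 \right)} - 118929\right) + D = \left(\frac{1}{2 \left(-120 + \left(-80\right)^{2} - -28560\right)} - 118929\right) - \frac{850321022}{6446517} = \left(\frac{1}{2 \left(-120 + 6400 + 28560\right)} - 118929\right) - \frac{850321022}{6446517} = \left(\frac{1}{2 \cdot 34840} - 118929\right) - \frac{850321022}{6446517} = \left(\frac{1}{2} \cdot \frac{1}{34840} - 118929\right) - \frac{850321022}{6446517} = \left(\frac{1}{69680} - 118929\right) - \frac{850321022}{6446517} = - \frac{8286972719}{69680} - \frac{850321022}{6446517} = - \frac{53481360880382683}{449193304560}$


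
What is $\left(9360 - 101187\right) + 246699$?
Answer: $154872$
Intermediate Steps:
$\left(9360 - 101187\right) + 246699 = -91827 + 246699 = 154872$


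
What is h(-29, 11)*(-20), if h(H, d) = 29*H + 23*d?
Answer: 11760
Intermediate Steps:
h(H, d) = 23*d + 29*H
h(-29, 11)*(-20) = (23*11 + 29*(-29))*(-20) = (253 - 841)*(-20) = -588*(-20) = 11760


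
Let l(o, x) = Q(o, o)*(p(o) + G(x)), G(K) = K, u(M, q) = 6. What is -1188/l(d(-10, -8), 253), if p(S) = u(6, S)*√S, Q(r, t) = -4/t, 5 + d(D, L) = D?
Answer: -1127115/64549 + 26730*I*√15/64549 ≈ -17.461 + 1.6038*I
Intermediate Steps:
d(D, L) = -5 + D
p(S) = 6*√S
l(o, x) = -4*(x + 6*√o)/o (l(o, x) = (-4/o)*(6*√o + x) = (-4/o)*(x + 6*√o) = -4*(x + 6*√o)/o)
-1188/l(d(-10, -8), 253) = -1188*(-5 - 10)/(4*(-1*253 - 6*√(-5 - 10))) = -1188*(-15/(4*(-253 - 6*I*√15))) = -1188/(1012/15 + 8*I*√15/5)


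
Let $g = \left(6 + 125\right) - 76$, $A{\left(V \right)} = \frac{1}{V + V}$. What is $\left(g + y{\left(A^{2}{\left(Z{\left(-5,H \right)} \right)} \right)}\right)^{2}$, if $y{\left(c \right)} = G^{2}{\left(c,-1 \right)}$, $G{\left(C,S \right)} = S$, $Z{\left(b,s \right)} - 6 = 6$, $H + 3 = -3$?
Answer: $3136$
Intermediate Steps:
$H = -6$ ($H = -3 - 3 = -6$)
$Z{\left(b,s \right)} = 12$ ($Z{\left(b,s \right)} = 6 + 6 = 12$)
$A{\left(V \right)} = \frac{1}{2 V}$
$y{\left(c \right)} = 1$ ($y{\left(c \right)} = \left(-1\right)^{2} = 1$)
$g = 55$ ($g = 131 - 76 = 55$)
$\left(g + y{\left(A^{2}{\left(Z{\left(-5,H \right)} \right)} \right)}\right)^{2} = \left(55 + 1\right)^{2} = 56^{2} = 3136$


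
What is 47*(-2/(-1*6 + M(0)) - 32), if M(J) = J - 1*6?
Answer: -8977/6 ≈ -1496.2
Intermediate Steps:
M(J) = -6 + J (M(J) = J - 6 = -6 + J)
47*(-2/(-1*6 + M(0)) - 32) = 47*(-2/(-1*6 + (-6 + 0)) - 32) = 47*(-2/(-6 - 6) - 32) = 47*(-2/(-12) - 32) = 47*(-2*(-1/12) - 32) = 47*(⅙ - 32) = 47*(-191/6) = -8977/6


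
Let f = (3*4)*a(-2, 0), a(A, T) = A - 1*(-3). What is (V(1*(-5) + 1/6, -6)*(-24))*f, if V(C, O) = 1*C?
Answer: 1392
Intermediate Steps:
a(A, T) = 3 + A (a(A, T) = A + 3 = 3 + A)
V(C, O) = C
f = 12 (f = (3*4)*(3 - 2) = 12*1 = 12)
(V(1*(-5) + 1/6, -6)*(-24))*f = ((1*(-5) + 1/6)*(-24))*12 = ((-5 + ⅙)*(-24))*12 = -29/6*(-24)*12 = 116*12 = 1392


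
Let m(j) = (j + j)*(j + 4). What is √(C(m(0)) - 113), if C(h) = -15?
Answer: 8*I*√2 ≈ 11.314*I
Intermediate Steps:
m(j) = 2*j*(4 + j) (m(j) = (2*j)*(4 + j) = 2*j*(4 + j))
√(C(m(0)) - 113) = √(-15 - 113) = √(-128) = 8*I*√2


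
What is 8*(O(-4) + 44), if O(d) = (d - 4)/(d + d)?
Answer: 360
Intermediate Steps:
O(d) = (-4 + d)/(2*d) (O(d) = (-4 + d)/((2*d)) = (-4 + d)*(1/(2*d)) = (-4 + d)/(2*d))
8*(O(-4) + 44) = 8*((½)*(-4 - 4)/(-4) + 44) = 8*((½)*(-¼)*(-8) + 44) = 8*(1 + 44) = 8*45 = 360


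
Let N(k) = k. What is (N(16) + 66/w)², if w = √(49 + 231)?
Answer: 19009/70 + 528*√70/35 ≈ 397.77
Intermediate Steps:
w = 2*√70 (w = √280 = 2*√70 ≈ 16.733)
(N(16) + 66/w)² = (16 + 66/((2*√70)))² = (16 + 66*(√70/140))² = (16 + 33*√70/70)²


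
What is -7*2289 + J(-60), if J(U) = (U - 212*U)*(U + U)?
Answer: -1535223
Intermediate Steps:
J(U) = -422*U² (J(U) = (-211*U)*(2*U) = -422*U²)
-7*2289 + J(-60) = -7*2289 - 422*(-60)² = -16023 - 422*3600 = -16023 - 1519200 = -1535223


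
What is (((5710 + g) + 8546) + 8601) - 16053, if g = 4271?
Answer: 11075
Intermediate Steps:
(((5710 + g) + 8546) + 8601) - 16053 = (((5710 + 4271) + 8546) + 8601) - 16053 = ((9981 + 8546) + 8601) - 16053 = (18527 + 8601) - 16053 = 27128 - 16053 = 11075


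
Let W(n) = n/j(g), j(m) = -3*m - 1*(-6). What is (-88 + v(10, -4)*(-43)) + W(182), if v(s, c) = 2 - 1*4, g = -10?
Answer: 55/18 ≈ 3.0556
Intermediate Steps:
v(s, c) = -2 (v(s, c) = 2 - 4 = -2)
j(m) = 6 - 3*m (j(m) = -3*m + 6 = 6 - 3*m)
W(n) = n/36 (W(n) = n/(6 - 3*(-10)) = n/(6 + 30) = n/36)
(-88 + v(10, -4)*(-43)) + W(182) = (-88 - 2*(-43)) + (1/36)*182 = (-88 + 86) + 91/18 = -2 + 91/18 = 55/18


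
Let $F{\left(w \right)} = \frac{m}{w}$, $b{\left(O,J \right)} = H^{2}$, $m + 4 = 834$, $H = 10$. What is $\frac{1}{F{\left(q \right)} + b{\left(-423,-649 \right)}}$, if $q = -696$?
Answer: $\frac{348}{34385} \approx 0.010121$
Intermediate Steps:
$m = 830$ ($m = -4 + 834 = 830$)
$b{\left(O,J \right)} = 100$ ($b{\left(O,J \right)} = 10^{2} = 100$)
$F{\left(w \right)} = \frac{830}{w}$
$\frac{1}{F{\left(q \right)} + b{\left(-423,-649 \right)}} = \frac{1}{\frac{830}{-696} + 100} = \frac{1}{830 \left(- \frac{1}{696}\right) + 100} = \frac{1}{- \frac{415}{348} + 100} = \frac{1}{\frac{34385}{348}} = \frac{348}{34385}$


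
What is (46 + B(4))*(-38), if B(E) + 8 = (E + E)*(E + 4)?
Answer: -3876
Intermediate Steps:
B(E) = -8 + 2*E*(4 + E) (B(E) = -8 + (E + E)*(E + 4) = -8 + (2*E)*(4 + E) = -8 + 2*E*(4 + E))
(46 + B(4))*(-38) = (46 + (-8 + 2*4² + 8*4))*(-38) = (46 + (-8 + 2*16 + 32))*(-38) = (46 + (-8 + 32 + 32))*(-38) = (46 + 56)*(-38) = 102*(-38) = -3876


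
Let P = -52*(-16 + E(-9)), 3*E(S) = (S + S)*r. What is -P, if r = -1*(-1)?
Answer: -1144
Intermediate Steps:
r = 1
E(S) = 2*S/3 (E(S) = ((S + S)*1)/3 = ((2*S)*1)/3 = (2*S)/3 = 2*S/3)
P = 1144 (P = -52*(-16 + (2/3)*(-9)) = -52*(-16 - 6) = -52*(-22) = 1144)
-P = -1*1144 = -1144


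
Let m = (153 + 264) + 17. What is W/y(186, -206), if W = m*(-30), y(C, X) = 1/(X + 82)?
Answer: 1614480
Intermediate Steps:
m = 434 (m = 417 + 17 = 434)
y(C, X) = 1/(82 + X)
W = -13020 (W = 434*(-30) = -13020)
W/y(186, -206) = -13020/(1/(82 - 206)) = -13020/(1/(-124)) = -13020/(-1/124) = -13020*(-124) = 1614480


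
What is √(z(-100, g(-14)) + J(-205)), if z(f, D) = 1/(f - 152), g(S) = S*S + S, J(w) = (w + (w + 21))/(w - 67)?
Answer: √2908241/1428 ≈ 1.1942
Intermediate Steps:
J(w) = (21 + 2*w)/(-67 + w) (J(w) = (w + (21 + w))/(-67 + w) = (21 + 2*w)/(-67 + w))
g(S) = S + S² (g(S) = S² + S = S + S²)
z(f, D) = 1/(-152 + f)
√(z(-100, g(-14)) + J(-205)) = √(1/(-152 - 100) + (21 + 2*(-205))/(-67 - 205)) = √(1/(-252) + (21 - 410)/(-272)) = √(-1/252 - 1/272*(-389)) = √(-1/252 + 389/272) = √(24439/17136) = √2908241/1428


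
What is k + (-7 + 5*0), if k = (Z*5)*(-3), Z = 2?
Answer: -37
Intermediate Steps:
k = -30 (k = (2*5)*(-3) = 10*(-3) = -30)
k + (-7 + 5*0) = -30 + (-7 + 5*0) = -30 + (-7 + 0) = -30 - 7 = -37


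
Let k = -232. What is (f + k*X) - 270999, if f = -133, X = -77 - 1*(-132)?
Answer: -283892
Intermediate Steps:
X = 55 (X = -77 + 132 = 55)
(f + k*X) - 270999 = (-133 - 232*55) - 270999 = (-133 - 12760) - 270999 = -12893 - 270999 = -283892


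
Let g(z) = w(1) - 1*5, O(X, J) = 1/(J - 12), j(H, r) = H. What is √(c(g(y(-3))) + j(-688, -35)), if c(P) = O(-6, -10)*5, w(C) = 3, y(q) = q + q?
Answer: 7*I*√6798/22 ≈ 26.234*I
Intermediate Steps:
y(q) = 2*q
O(X, J) = 1/(-12 + J)
g(z) = -2 (g(z) = 3 - 1*5 = 3 - 5 = -2)
c(P) = -5/22 (c(P) = 5/(-12 - 10) = 5/(-22) = -1/22*5 = -5/22)
√(c(g(y(-3))) + j(-688, -35)) = √(-5/22 - 688) = √(-15141/22) = 7*I*√6798/22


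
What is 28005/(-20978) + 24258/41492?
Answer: -81637392/108802397 ≈ -0.75033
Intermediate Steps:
28005/(-20978) + 24258/41492 = 28005*(-1/20978) + 24258*(1/41492) = -28005/20978 + 12129/20746 = -81637392/108802397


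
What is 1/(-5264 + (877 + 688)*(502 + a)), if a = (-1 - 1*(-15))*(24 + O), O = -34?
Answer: 1/561266 ≈ 1.7817e-6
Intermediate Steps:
a = -140 (a = (-1 - 1*(-15))*(24 - 34) = (-1 + 15)*(-10) = 14*(-10) = -140)
1/(-5264 + (877 + 688)*(502 + a)) = 1/(-5264 + (877 + 688)*(502 - 140)) = 1/(-5264 + 1565*362) = 1/(-5264 + 566530) = 1/561266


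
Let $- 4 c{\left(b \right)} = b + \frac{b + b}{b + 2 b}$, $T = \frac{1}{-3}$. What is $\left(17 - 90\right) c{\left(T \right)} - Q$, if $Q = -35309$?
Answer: $\frac{423781}{12} \approx 35315.0$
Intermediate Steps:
$T = - \frac{1}{3} \approx -0.33333$
$c{\left(b \right)} = - \frac{1}{6} - \frac{b}{4}$ ($c{\left(b \right)} = - \frac{b + \frac{b + b}{b + 2 b}}{4} = - \frac{b + \frac{2 b}{3 b}}{4} = - \frac{b + 2 b \frac{1}{3 b}}{4} = - \frac{b + \frac{2}{3}}{4} = - \frac{\frac{2}{3} + b}{4} = - \frac{1}{6} - \frac{b}{4}$)
$\left(17 - 90\right) c{\left(T \right)} - Q = \left(17 - 90\right) \left(- \frac{1}{6} - - \frac{1}{12}\right) - -35309 = - 73 \left(- \frac{1}{6} + \frac{1}{12}\right) + 35309 = \left(-73\right) \left(- \frac{1}{12}\right) + 35309 = \frac{73}{12} + 35309 = \frac{423781}{12}$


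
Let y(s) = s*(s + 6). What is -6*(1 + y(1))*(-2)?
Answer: 96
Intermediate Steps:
y(s) = s*(6 + s)
-6*(1 + y(1))*(-2) = -6*(1 + 1*(6 + 1))*(-2) = -6*(1 + 1*7)*(-2) = -6*(1 + 7)*(-2) = -48*(-2) = -6*(-16) = 96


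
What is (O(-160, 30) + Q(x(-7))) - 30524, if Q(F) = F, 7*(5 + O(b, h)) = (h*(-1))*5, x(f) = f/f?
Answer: -213846/7 ≈ -30549.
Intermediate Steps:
x(f) = 1
O(b, h) = -5 - 5*h/7 (O(b, h) = -5 + ((h*(-1))*5)/7 = -5 + (-h*5)/7 = -5 + (-5*h)/7 = -5 - 5*h/7)
(O(-160, 30) + Q(x(-7))) - 30524 = ((-5 - 5/7*30) + 1) - 30524 = ((-5 - 150/7) + 1) - 30524 = (-185/7 + 1) - 30524 = -178/7 - 30524 = -213846/7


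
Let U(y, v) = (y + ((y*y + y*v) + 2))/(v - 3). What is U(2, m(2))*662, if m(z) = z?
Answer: -7944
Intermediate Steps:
U(y, v) = (2 + y + y² + v*y)/(-3 + v) (U(y, v) = (y + ((y² + v*y) + 2))/(-3 + v) = (y + (2 + y² + v*y))/(-3 + v) = (2 + y + y² + v*y)/(-3 + v))
U(2, m(2))*662 = ((2 + 2 + 2² + 2*2)/(-3 + 2))*662 = ((2 + 2 + 4 + 4)/(-1))*662 = -1*12*662 = -12*662 = -7944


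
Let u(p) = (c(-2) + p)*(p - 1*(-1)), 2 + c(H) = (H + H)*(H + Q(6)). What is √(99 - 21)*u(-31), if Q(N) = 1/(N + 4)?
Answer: 762*√78 ≈ 6729.8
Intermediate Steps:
Q(N) = 1/(4 + N)
c(H) = -2 + 2*H*(⅒ + H) (c(H) = -2 + (H + H)*(H + 1/(4 + 6)) = -2 + (2*H)*(H + 1/10) = -2 + (2*H)*(H + ⅒) = -2 + (2*H)*(⅒ + H) = -2 + 2*H*(⅒ + H))
u(p) = (1 + p)*(28/5 + p) (u(p) = ((-2 + 2*(-2)² + (⅕)*(-2)) + p)*(p - 1*(-1)) = ((-2 + 2*4 - ⅖) + p)*(p + 1) = ((-2 + 8 - ⅖) + p)*(1 + p) = (28/5 + p)*(1 + p) = (1 + p)*(28/5 + p))
√(99 - 21)*u(-31) = √(99 - 21)*(28/5 + (-31)² + (33/5)*(-31)) = √78*(28/5 + 961 - 1023/5) = √78*762 = 762*√78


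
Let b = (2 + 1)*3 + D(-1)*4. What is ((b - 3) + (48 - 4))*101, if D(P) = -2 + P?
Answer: 3838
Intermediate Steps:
b = -3 (b = (2 + 1)*3 + (-2 - 1)*4 = 3*3 - 3*4 = 9 - 12 = -3)
((b - 3) + (48 - 4))*101 = ((-3 - 3) + (48 - 4))*101 = (-6 + 44)*101 = 38*101 = 3838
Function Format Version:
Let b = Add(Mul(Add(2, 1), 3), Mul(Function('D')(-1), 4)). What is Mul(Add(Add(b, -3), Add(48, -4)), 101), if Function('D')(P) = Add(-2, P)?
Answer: 3838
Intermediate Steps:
b = -3 (b = Add(Mul(Add(2, 1), 3), Mul(Add(-2, -1), 4)) = Add(Mul(3, 3), Mul(-3, 4)) = Add(9, -12) = -3)
Mul(Add(Add(b, -3), Add(48, -4)), 101) = Mul(Add(Add(-3, -3), Add(48, -4)), 101) = Mul(Add(-6, 44), 101) = Mul(38, 101) = 3838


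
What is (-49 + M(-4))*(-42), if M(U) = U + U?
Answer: 2394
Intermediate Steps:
M(U) = 2*U
(-49 + M(-4))*(-42) = (-49 + 2*(-4))*(-42) = (-49 - 8)*(-42) = -57*(-42) = 2394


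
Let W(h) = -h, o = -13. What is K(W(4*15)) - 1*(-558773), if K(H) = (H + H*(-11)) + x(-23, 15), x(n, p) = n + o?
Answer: 559337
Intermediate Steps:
x(n, p) = -13 + n (x(n, p) = n - 13 = -13 + n)
K(H) = -36 - 10*H (K(H) = (H + H*(-11)) + (-13 - 23) = (H - 11*H) - 36 = -10*H - 36 = -36 - 10*H)
K(W(4*15)) - 1*(-558773) = (-36 - (-10)*4*15) - 1*(-558773) = (-36 - (-10)*60) + 558773 = (-36 - 10*(-60)) + 558773 = (-36 + 600) + 558773 = 564 + 558773 = 559337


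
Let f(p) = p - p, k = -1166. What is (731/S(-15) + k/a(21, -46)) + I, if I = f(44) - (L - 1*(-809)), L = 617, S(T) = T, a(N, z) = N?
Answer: -53559/35 ≈ -1530.3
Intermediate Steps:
f(p) = 0
I = -1426 (I = 0 - (617 - 1*(-809)) = 0 - (617 + 809) = 0 - 1*1426 = 0 - 1426 = -1426)
(731/S(-15) + k/a(21, -46)) + I = (731/(-15) - 1166/21) - 1426 = (731*(-1/15) - 1166*1/21) - 1426 = (-731/15 - 1166/21) - 1426 = -3649/35 - 1426 = -53559/35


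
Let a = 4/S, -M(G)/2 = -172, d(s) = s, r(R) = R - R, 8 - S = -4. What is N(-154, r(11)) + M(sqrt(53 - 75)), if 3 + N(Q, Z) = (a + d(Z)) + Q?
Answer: 562/3 ≈ 187.33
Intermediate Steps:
S = 12 (S = 8 - 1*(-4) = 8 + 4 = 12)
r(R) = 0
M(G) = 344 (M(G) = -2*(-172) = 344)
a = 1/3 (a = 4/12 = 4*(1/12) = 1/3 ≈ 0.33333)
N(Q, Z) = -8/3 + Q + Z (N(Q, Z) = -3 + ((1/3 + Z) + Q) = -3 + (1/3 + Q + Z) = -8/3 + Q + Z)
N(-154, r(11)) + M(sqrt(53 - 75)) = (-8/3 - 154 + 0) + 344 = -470/3 + 344 = 562/3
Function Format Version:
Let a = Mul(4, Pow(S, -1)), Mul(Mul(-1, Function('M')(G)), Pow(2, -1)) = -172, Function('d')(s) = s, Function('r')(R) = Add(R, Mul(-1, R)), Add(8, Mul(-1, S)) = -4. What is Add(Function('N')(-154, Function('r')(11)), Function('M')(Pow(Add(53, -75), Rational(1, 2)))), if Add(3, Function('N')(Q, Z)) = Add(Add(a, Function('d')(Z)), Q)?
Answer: Rational(562, 3) ≈ 187.33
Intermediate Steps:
S = 12 (S = Add(8, Mul(-1, -4)) = Add(8, 4) = 12)
Function('r')(R) = 0
Function('M')(G) = 344 (Function('M')(G) = Mul(-2, -172) = 344)
a = Rational(1, 3) (a = Mul(4, Pow(12, -1)) = Mul(4, Rational(1, 12)) = Rational(1, 3) ≈ 0.33333)
Function('N')(Q, Z) = Add(Rational(-8, 3), Q, Z) (Function('N')(Q, Z) = Add(-3, Add(Add(Rational(1, 3), Z), Q)) = Add(-3, Add(Rational(1, 3), Q, Z)) = Add(Rational(-8, 3), Q, Z))
Add(Function('N')(-154, Function('r')(11)), Function('M')(Pow(Add(53, -75), Rational(1, 2)))) = Add(Add(Rational(-8, 3), -154, 0), 344) = Add(Rational(-470, 3), 344) = Rational(562, 3)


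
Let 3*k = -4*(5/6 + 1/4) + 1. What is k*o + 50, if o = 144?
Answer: -110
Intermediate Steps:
k = -10/9 (k = (-4*(5/6 + 1/4) + 1)/3 = (-4*(5*(⅙) + 1*(¼)) + 1)/3 = (-4*(⅚ + ¼) + 1)/3 = (-4*13/12 + 1)/3 = (-13/3 + 1)/3 = (⅓)*(-10/3) = -10/9 ≈ -1.1111)
k*o + 50 = -10/9*144 + 50 = -160 + 50 = -110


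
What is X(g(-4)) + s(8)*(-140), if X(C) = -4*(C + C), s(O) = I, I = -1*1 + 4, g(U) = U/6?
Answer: -1244/3 ≈ -414.67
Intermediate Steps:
g(U) = U/6 (g(U) = U*(⅙) = U/6)
I = 3 (I = -1 + 4 = 3)
s(O) = 3
X(C) = -8*C
X(g(-4)) + s(8)*(-140) = -4*(-4)/3 + 3*(-140) = -8*(-⅔) - 420 = 16/3 - 420 = -1244/3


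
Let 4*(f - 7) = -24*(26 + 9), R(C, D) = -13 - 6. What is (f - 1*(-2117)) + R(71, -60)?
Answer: 1895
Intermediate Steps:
R(C, D) = -19
f = -203 (f = 7 + (-24*(26 + 9))/4 = 7 + (-24*35)/4 = 7 + (¼)*(-840) = 7 - 210 = -203)
(f - 1*(-2117)) + R(71, -60) = (-203 - 1*(-2117)) - 19 = (-203 + 2117) - 19 = 1914 - 19 = 1895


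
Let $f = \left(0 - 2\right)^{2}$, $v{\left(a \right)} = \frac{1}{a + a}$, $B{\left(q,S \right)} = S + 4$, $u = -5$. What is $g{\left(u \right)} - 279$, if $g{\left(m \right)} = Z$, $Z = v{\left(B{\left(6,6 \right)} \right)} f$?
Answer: $- \frac{1394}{5} \approx -278.8$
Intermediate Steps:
$B{\left(q,S \right)} = 4 + S$
$v{\left(a \right)} = \frac{1}{2 a}$
$f = 4$ ($f = \left(0 - 2\right)^{2} = \left(-2\right)^{2} = 4$)
$Z = \frac{1}{5}$ ($Z = \frac{1}{2 \left(4 + 6\right)} 4 = \frac{1}{2 \cdot 10} \cdot 4 = \frac{1}{2} \cdot \frac{1}{10} \cdot 4 = \frac{1}{20} \cdot 4 = \frac{1}{5} \approx 0.2$)
$g{\left(m \right)} = \frac{1}{5}$
$g{\left(u \right)} - 279 = \frac{1}{5} - 279 = - \frac{1394}{5}$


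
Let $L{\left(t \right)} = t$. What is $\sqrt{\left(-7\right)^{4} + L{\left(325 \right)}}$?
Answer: $\sqrt{2726} \approx 52.211$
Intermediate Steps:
$\sqrt{\left(-7\right)^{4} + L{\left(325 \right)}} = \sqrt{\left(-7\right)^{4} + 325} = \sqrt{2401 + 325} = \sqrt{2726}$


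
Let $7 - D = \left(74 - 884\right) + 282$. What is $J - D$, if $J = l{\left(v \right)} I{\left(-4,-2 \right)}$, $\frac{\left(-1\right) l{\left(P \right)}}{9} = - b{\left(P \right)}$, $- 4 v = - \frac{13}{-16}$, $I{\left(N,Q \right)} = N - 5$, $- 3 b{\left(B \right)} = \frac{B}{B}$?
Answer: $-508$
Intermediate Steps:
$b{\left(B \right)} = - \frac{1}{3}$ ($b{\left(B \right)} = - \frac{B \frac{1}{B}}{3} = \left(- \frac{1}{3}\right) 1 = - \frac{1}{3}$)
$I{\left(N,Q \right)} = -5 + N$
$D = 535$ ($D = 7 - \left(\left(74 - 884\right) + 282\right) = 7 - \left(-810 + 282\right) = 7 - -528 = 7 + 528 = 535$)
$v = - \frac{13}{64}$ ($v = - \frac{\left(-13\right) \frac{1}{-16}}{4} = - \frac{\left(-13\right) \left(- \frac{1}{16}\right)}{4} = \left(- \frac{1}{4}\right) \frac{13}{16} = - \frac{13}{64} \approx -0.20313$)
$l{\left(P \right)} = -3$ ($l{\left(P \right)} = - 9 \left(\left(-1\right) \left(- \frac{1}{3}\right)\right) = \left(-9\right) \frac{1}{3} = -3$)
$J = 27$ ($J = - 3 \left(-5 - 4\right) = \left(-3\right) \left(-9\right) = 27$)
$J - D = 27 - 535 = -508$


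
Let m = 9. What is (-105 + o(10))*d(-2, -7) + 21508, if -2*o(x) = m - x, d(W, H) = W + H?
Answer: 44897/2 ≈ 22449.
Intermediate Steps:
d(W, H) = H + W
o(x) = -9/2 + x/2 (o(x) = -(9 - x)/2 = -9/2 + x/2)
(-105 + o(10))*d(-2, -7) + 21508 = (-105 + (-9/2 + (½)*10))*(-7 - 2) + 21508 = (-105 + (-9/2 + 5))*(-9) + 21508 = (-105 + ½)*(-9) + 21508 = -209/2*(-9) + 21508 = 1881/2 + 21508 = 44897/2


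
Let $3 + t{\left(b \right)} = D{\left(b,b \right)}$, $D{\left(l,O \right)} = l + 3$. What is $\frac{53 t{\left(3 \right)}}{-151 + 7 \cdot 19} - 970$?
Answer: $- \frac{5873}{6} \approx -978.83$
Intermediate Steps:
$D{\left(l,O \right)} = 3 + l$
$t{\left(b \right)} = b$ ($t{\left(b \right)} = -3 + \left(3 + b\right) = b$)
$\frac{53 t{\left(3 \right)}}{-151 + 7 \cdot 19} - 970 = \frac{53 \cdot 3}{-151 + 7 \cdot 19} - 970 = \frac{159}{-151 + 133} - 970 = \frac{159}{-18} - 970 = 159 \left(- \frac{1}{18}\right) - 970 = - \frac{53}{6} - 970 = - \frac{5873}{6}$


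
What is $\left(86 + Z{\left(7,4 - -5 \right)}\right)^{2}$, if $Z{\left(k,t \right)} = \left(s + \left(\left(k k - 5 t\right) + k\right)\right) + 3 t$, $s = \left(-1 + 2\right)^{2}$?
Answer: $15625$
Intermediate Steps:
$s = 1$ ($s = 1^{2} = 1$)
$Z{\left(k,t \right)} = 1 + k + k^{2} - 2 t$ ($Z{\left(k,t \right)} = \left(1 + \left(\left(k k - 5 t\right) + k\right)\right) + 3 t = \left(1 + \left(\left(k^{2} - 5 t\right) + k\right)\right) + 3 t = \left(1 + \left(k + k^{2} - 5 t\right)\right) + 3 t = \left(1 + k + k^{2} - 5 t\right) + 3 t = 1 + k + k^{2} - 2 t$)
$\left(86 + Z{\left(7,4 - -5 \right)}\right)^{2} = \left(86 + \left(1 + 7 + 7^{2} - 2 \left(4 - -5\right)\right)\right)^{2} = \left(86 + \left(1 + 7 + 49 - 2 \left(4 + 5\right)\right)\right)^{2} = \left(86 + \left(1 + 7 + 49 - 18\right)\right)^{2} = \left(86 + 39\right)^{2} = 125^{2} = 15625$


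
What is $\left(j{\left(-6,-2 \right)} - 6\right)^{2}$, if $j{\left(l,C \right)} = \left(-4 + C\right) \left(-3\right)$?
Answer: $144$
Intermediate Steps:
$j{\left(l,C \right)} = 12 - 3 C$
$\left(j{\left(-6,-2 \right)} - 6\right)^{2} = \left(\left(12 - -6\right) - 6\right)^{2} = \left(\left(12 + 6\right) - 6\right)^{2} = \left(18 - 6\right)^{2} = 12^{2} = 144$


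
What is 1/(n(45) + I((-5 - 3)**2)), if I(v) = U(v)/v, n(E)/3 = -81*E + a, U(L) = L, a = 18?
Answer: -1/10880 ≈ -9.1912e-5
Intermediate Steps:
n(E) = 54 - 243*E (n(E) = 3*(-81*E + 18) = 3*(18 - 81*E) = 54 - 243*E)
I(v) = 1 (I(v) = v/v = 1)
1/(n(45) + I((-5 - 3)**2)) = 1/((54 - 243*45) + 1) = 1/((54 - 10935) + 1) = 1/(-10881 + 1) = 1/(-10880) = -1/10880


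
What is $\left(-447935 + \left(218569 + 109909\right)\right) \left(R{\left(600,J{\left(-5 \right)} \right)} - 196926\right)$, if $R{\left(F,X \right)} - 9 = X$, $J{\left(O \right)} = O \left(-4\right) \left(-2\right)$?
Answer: $23527892349$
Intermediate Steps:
$J{\left(O \right)} = 8 O$ ($J{\left(O \right)} = - 4 O \left(-2\right) = 8 O$)
$R{\left(F,X \right)} = 9 + X$
$\left(-447935 + \left(218569 + 109909\right)\right) \left(R{\left(600,J{\left(-5 \right)} \right)} - 196926\right) = \left(-447935 + \left(218569 + 109909\right)\right) \left(\left(9 + 8 \left(-5\right)\right) - 196926\right) = \left(-447935 + 328478\right) \left(\left(9 - 40\right) - 196926\right) = - 119457 \left(-31 - 196926\right) = \left(-119457\right) \left(-196957\right) = 23527892349$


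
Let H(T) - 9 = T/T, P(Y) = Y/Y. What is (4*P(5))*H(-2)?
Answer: 40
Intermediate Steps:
P(Y) = 1
H(T) = 10 (H(T) = 9 + T/T = 9 + 1 = 10)
(4*P(5))*H(-2) = (4*1)*10 = 4*10 = 40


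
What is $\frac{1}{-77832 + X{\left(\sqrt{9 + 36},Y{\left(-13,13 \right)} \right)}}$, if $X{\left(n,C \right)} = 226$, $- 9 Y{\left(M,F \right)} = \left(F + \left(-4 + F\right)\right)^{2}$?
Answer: $- \frac{1}{77606} \approx -1.2886 \cdot 10^{-5}$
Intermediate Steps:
$Y{\left(M,F \right)} = - \frac{\left(-4 + 2 F\right)^{2}}{9}$ ($Y{\left(M,F \right)} = - \frac{\left(F + \left(-4 + F\right)\right)^{2}}{9} = - \frac{\left(-4 + 2 F\right)^{2}}{9}$)
$\frac{1}{-77832 + X{\left(\sqrt{9 + 36},Y{\left(-13,13 \right)} \right)}} = \frac{1}{-77832 + 226} = \frac{1}{-77606} = - \frac{1}{77606}$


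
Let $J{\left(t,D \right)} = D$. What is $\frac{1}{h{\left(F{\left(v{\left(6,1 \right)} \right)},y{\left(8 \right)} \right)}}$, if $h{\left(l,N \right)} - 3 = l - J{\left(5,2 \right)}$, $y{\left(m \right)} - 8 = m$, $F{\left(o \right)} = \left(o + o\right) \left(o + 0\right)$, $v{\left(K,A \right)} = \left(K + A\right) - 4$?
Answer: $\frac{1}{19} \approx 0.052632$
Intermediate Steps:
$v{\left(K,A \right)} = -4 + A + K$ ($v{\left(K,A \right)} = \left(A + K\right) - 4 = -4 + A + K$)
$F{\left(o \right)} = 2 o^{2}$ ($F{\left(o \right)} = 2 o o = 2 o^{2}$)
$y{\left(m \right)} = 8 + m$
$h{\left(l,N \right)} = 1 + l$ ($h{\left(l,N \right)} = 3 + \left(l - 2\right) = 3 + \left(-2 + l\right) = 1 + l$)
$\frac{1}{h{\left(F{\left(v{\left(6,1 \right)} \right)},y{\left(8 \right)} \right)}} = \frac{1}{1 + 2 \left(-4 + 1 + 6\right)^{2}} = \frac{1}{1 + 2 \cdot 3^{2}} = \frac{1}{1 + 2 \cdot 9} = \frac{1}{1 + 18} = \frac{1}{19}$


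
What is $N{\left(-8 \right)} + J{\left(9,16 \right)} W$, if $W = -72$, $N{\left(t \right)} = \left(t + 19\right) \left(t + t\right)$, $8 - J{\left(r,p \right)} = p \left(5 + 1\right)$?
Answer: $6160$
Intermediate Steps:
$J{\left(r,p \right)} = 8 - 6 p$ ($J{\left(r,p \right)} = 8 - p \left(5 + 1\right) = 8 - p 6 = 8 - 6 p$)
$N{\left(t \right)} = 2 t \left(19 + t\right)$ ($N{\left(t \right)} = \left(19 + t\right) 2 t = 2 t \left(19 + t\right)$)
$N{\left(-8 \right)} + J{\left(9,16 \right)} W = 2 \left(-8\right) \left(19 - 8\right) + \left(8 - 96\right) \left(-72\right) = 2 \left(-8\right) 11 + \left(8 - 96\right) \left(-72\right) = -176 - -6336 = -176 + 6336 = 6160$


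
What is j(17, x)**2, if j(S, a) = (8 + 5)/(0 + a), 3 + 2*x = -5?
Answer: 169/16 ≈ 10.563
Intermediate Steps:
x = -4 (x = -3/2 + (1/2)*(-5) = -3/2 - 5/2 = -4)
j(S, a) = 13/a
j(17, x)**2 = (13/(-4))**2 = (13*(-1/4))**2 = (-13/4)**2 = 169/16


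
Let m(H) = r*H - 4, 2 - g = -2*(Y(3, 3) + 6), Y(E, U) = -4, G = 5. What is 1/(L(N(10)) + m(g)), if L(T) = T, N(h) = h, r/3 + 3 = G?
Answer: 1/42 ≈ 0.023810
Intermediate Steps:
g = 6 (g = 2 - (-2)*(-4 + 6) = 2 - (-2)*2 = 2 - 1*(-4) = 2 + 4 = 6)
r = 6 (r = -9 + 3*5 = -9 + 15 = 6)
m(H) = -4 + 6*H (m(H) = 6*H - 4 = -4 + 6*H)
1/(L(N(10)) + m(g)) = 1/(10 + (-4 + 6*6)) = 1/(10 + (-4 + 36)) = 1/(10 + 32) = 1/42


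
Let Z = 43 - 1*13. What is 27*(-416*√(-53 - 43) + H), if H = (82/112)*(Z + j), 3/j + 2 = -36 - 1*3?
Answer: 33129/56 - 44928*I*√6 ≈ 591.59 - 1.1005e+5*I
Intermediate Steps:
j = -3/41 (j = 3/(-2 + (-36 - 1*3)) = 3/(-2 + (-36 - 3)) = 3/(-2 - 39) = 3/(-41) = 3*(-1/41) = -3/41 ≈ -0.073171)
Z = 30 (Z = 43 - 13 = 30)
H = 1227/56 (H = (82/112)*(30 - 3/41) = (82*(1/112))*(1227/41) = (41/56)*(1227/41) = 1227/56 ≈ 21.911)
27*(-416*√(-53 - 43) + H) = 27*(-416*√(-53 - 43) + 1227/56) = 27*(-1664*I*√6 + 1227/56) = 27*(1227/56 - 1664*I*√6) = 33129/56 - 44928*I*√6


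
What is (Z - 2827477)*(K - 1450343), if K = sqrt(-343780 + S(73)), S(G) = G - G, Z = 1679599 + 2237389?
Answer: -1580164652273 + 2179022*I*sqrt(85945) ≈ -1.5802e+12 + 6.3881e+8*I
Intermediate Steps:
Z = 3916988
S(G) = 0
K = 2*I*sqrt(85945) (K = sqrt(-343780 + 0) = sqrt(-343780) = 2*I*sqrt(85945) ≈ 586.33*I)
(Z - 2827477)*(K - 1450343) = (3916988 - 2827477)*(2*I*sqrt(85945) - 1450343) = 1089511*(-1450343 + 2*I*sqrt(85945)) = -1580164652273 + 2179022*I*sqrt(85945)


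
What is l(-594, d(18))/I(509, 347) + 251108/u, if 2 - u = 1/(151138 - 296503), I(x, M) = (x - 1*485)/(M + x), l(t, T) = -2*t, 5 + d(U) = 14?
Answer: 48821168352/290731 ≈ 1.6793e+5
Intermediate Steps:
d(U) = 9 (d(U) = -5 + 14 = 9)
I(x, M) = (-485 + x)/(M + x) (I(x, M) = (x - 485)/(M + x) = (-485 + x)/(M + x))
u = 290731/145365 (u = 2 - 1/(151138 - 296503) = 2 - 1/(-145365) = 2 - 1*(-1/145365) = 2 + 1/145365 = 290731/145365 ≈ 2.0000)
l(-594, d(18))/I(509, 347) + 251108/u = (-2*(-594))/(((-485 + 509)/(347 + 509))) + 251108/(290731/145365) = 1188/((24/856)) + 251108*(145365/290731) = 1188/(((1/856)*24)) + 36502314420/290731 = 1188/(3/107) + 36502314420/290731 = 1188*(107/3) + 36502314420/290731 = 42372 + 36502314420/290731 = 48821168352/290731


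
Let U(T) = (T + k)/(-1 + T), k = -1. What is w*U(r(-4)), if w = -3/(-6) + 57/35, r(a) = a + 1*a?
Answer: 149/70 ≈ 2.1286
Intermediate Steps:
r(a) = 2*a (r(a) = a + a = 2*a)
U(T) = 1 (U(T) = (T - 1)/(-1 + T) = (-1 + T)/(-1 + T) = 1)
w = 149/70 (w = -3*(-⅙) + 57*(1/35) = ½ + 57/35 = 149/70 ≈ 2.1286)
w*U(r(-4)) = (149/70)*1 = 149/70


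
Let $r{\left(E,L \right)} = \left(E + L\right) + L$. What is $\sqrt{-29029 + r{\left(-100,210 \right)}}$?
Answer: $i \sqrt{28709} \approx 169.44 i$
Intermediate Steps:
$r{\left(E,L \right)} = E + 2 L$
$\sqrt{-29029 + r{\left(-100,210 \right)}} = \sqrt{-29029 + \left(-100 + 2 \cdot 210\right)} = \sqrt{-29029 + \left(-100 + 420\right)} = \sqrt{-29029 + 320} = \sqrt{-28709} = i \sqrt{28709}$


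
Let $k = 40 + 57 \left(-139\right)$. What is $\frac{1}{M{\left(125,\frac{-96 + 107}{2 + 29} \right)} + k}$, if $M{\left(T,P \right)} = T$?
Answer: $- \frac{1}{7758} \approx -0.0001289$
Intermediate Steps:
$k = -7883$ ($k = 40 - 7923 = -7883$)
$\frac{1}{M{\left(125,\frac{-96 + 107}{2 + 29} \right)} + k} = \frac{1}{125 - 7883} = \frac{1}{-7758} = - \frac{1}{7758}$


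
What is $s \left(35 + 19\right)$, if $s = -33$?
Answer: $-1782$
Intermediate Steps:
$s \left(35 + 19\right) = - 33 \left(35 + 19\right) = \left(-33\right) 54 = -1782$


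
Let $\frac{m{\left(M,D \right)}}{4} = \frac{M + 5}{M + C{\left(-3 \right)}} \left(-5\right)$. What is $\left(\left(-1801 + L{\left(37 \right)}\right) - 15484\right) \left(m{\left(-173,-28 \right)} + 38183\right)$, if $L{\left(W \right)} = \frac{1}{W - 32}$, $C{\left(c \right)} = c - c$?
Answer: $- \frac{570597088776}{865} \approx -6.5965 \cdot 10^{8}$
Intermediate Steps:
$C{\left(c \right)} = 0$
$L{\left(W \right)} = \frac{1}{-32 + W}$
$m{\left(M,D \right)} = - \frac{20 \left(5 + M\right)}{M}$ ($m{\left(M,D \right)} = 4 \frac{M + 5}{M + 0} \left(-5\right) = 4 \frac{5 + M}{M} \left(-5\right) = 4 \left(- \frac{5 \left(5 + M\right)}{M}\right) = - \frac{20 \left(5 + M\right)}{M}$)
$\left(\left(-1801 + L{\left(37 \right)}\right) - 15484\right) \left(m{\left(-173,-28 \right)} + 38183\right) = \left(\left(-1801 + \frac{1}{-32 + 37}\right) - 15484\right) \left(\left(-20 - \frac{100}{-173}\right) + 38183\right) = \left(\left(-1801 + \frac{1}{5}\right) - 15484\right) \left(\left(-20 - - \frac{100}{173}\right) + 38183\right) = \left(\left(-1801 + \frac{1}{5}\right) - 15484\right) \left(\left(-20 + \frac{100}{173}\right) + 38183\right) = \left(- \frac{9004}{5} - 15484\right) \left(- \frac{3360}{173} + 38183\right) = \left(- \frac{86424}{5}\right) \frac{6602299}{173} = - \frac{570597088776}{865}$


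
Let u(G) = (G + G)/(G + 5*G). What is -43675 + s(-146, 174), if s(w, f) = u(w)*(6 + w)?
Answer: -131165/3 ≈ -43722.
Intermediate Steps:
u(G) = ⅓ (u(G) = (2*G)/((6*G)) = (2*G)*(1/(6*G)) = ⅓)
s(w, f) = 2 + w/3 (s(w, f) = (6 + w)/3 = 2 + w/3)
-43675 + s(-146, 174) = -43675 + (2 + (⅓)*(-146)) = -43675 + (2 - 146/3) = -43675 - 140/3 = -131165/3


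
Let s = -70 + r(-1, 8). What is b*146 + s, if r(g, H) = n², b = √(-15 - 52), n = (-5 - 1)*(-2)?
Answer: 74 + 146*I*√67 ≈ 74.0 + 1195.1*I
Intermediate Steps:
n = 12 (n = -6*(-2) = 12)
b = I*√67 (b = √(-67) = I*√67 ≈ 8.1853*I)
r(g, H) = 144 (r(g, H) = 12² = 144)
s = 74 (s = -70 + 144 = 74)
b*146 + s = (I*√67)*146 + 74 = 146*I*√67 + 74 = 74 + 146*I*√67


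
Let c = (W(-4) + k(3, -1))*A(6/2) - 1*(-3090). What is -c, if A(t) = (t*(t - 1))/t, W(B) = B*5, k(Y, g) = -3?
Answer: -3044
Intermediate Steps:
W(B) = 5*B
A(t) = -1 + t (A(t) = (t*(-1 + t))/t = -1 + t)
c = 3044 (c = (5*(-4) - 3)*(-1 + 6/2) - 1*(-3090) = (-20 - 3)*(-1 + 6*(1/2)) + 3090 = -23*(-1 + 3) + 3090 = -23*2 + 3090 = -46 + 3090 = 3044)
-c = -1*3044 = -3044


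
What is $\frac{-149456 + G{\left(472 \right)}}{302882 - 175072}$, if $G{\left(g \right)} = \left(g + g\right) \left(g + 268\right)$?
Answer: $\frac{274552}{63905} \approx 4.2962$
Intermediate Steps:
$G{\left(g \right)} = 2 g \left(268 + g\right)$
$\frac{-149456 + G{\left(472 \right)}}{302882 - 175072} = \frac{-149456 + 2 \cdot 472 \left(268 + 472\right)}{302882 - 175072} = \frac{-149456 + 2 \cdot 472 \cdot 740}{127810} = \left(-149456 + 698560\right) \frac{1}{127810} = 549104 \cdot \frac{1}{127810} = \frac{274552}{63905}$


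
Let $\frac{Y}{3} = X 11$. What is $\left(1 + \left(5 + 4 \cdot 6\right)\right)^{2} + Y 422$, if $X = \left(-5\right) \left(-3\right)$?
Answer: $209790$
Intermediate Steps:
$X = 15$
$Y = 495$ ($Y = 3 \cdot 15 \cdot 11 = 3 \cdot 165 = 495$)
$\left(1 + \left(5 + 4 \cdot 6\right)\right)^{2} + Y 422 = \left(1 + \left(5 + 4 \cdot 6\right)\right)^{2} + 495 \cdot 422 = \left(1 + \left(5 + 24\right)\right)^{2} + 208890 = \left(1 + 29\right)^{2} + 208890 = 30^{2} + 208890 = 900 + 208890 = 209790$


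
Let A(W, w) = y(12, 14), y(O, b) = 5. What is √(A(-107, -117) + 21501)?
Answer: √21506 ≈ 146.65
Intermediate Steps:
A(W, w) = 5
√(A(-107, -117) + 21501) = √(5 + 21501) = √21506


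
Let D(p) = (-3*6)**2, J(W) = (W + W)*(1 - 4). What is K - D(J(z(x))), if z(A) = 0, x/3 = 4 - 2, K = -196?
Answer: -520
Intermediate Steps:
x = 6 (x = 3*(4 - 2) = 3*2 = 6)
J(W) = -6*W (J(W) = (2*W)*(-3) = -6*W)
D(p) = 324 (D(p) = (-18)**2 = 324)
K - D(J(z(x))) = -196 - 1*324 = -196 - 324 = -520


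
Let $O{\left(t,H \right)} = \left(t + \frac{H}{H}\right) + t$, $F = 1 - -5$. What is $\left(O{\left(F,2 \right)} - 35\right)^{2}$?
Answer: $484$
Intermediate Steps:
$F = 6$ ($F = 1 + 5 = 6$)
$O{\left(t,H \right)} = 1 + 2 t$ ($O{\left(t,H \right)} = \left(t + 1\right) + t = \left(1 + t\right) + t = 1 + 2 t$)
$\left(O{\left(F,2 \right)} - 35\right)^{2} = \left(\left(1 + 2 \cdot 6\right) - 35\right)^{2} = \left(\left(1 + 12\right) - 35\right)^{2} = \left(13 - 35\right)^{2} = \left(-22\right)^{2} = 484$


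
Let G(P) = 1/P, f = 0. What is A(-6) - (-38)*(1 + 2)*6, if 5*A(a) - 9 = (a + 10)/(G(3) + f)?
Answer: 3441/5 ≈ 688.20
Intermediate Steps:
G(P) = 1/P
A(a) = 39/5 + 3*a/5 (A(a) = 9/5 + ((a + 10)/(1/3 + 0))/5 = 9/5 + ((10 + a)/(1/3 + 0))/5 = 9/5 + ((10 + a)/(1/3))/5 = 9/5 + ((10 + a)*3)/5 = 9/5 + (30 + 3*a)/5 = 9/5 + (6 + 3*a/5) = 39/5 + 3*a/5)
A(-6) - (-38)*(1 + 2)*6 = (39/5 + (3/5)*(-6)) - (-38)*(1 + 2)*6 = (39/5 - 18/5) - (-38)*3*6 = 21/5 - (-38)*18 = 21/5 - 1*(-684) = 21/5 + 684 = 3441/5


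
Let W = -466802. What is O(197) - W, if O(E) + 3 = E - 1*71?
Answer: 466925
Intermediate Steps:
O(E) = -74 + E (O(E) = -3 + (E - 1*71) = -3 + (E - 71) = -3 + (-71 + E) = -74 + E)
O(197) - W = (-74 + 197) - 1*(-466802) = 123 + 466802 = 466925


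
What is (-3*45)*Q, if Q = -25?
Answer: 3375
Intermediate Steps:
(-3*45)*Q = -3*45*(-25) = -135*(-25) = 3375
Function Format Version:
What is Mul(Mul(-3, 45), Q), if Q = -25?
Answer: 3375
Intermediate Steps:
Mul(Mul(-3, 45), Q) = Mul(Mul(-3, 45), -25) = Mul(-135, -25) = 3375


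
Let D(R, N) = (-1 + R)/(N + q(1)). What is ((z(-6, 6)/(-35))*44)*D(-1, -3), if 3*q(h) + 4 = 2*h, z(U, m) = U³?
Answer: 5184/35 ≈ 148.11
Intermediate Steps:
q(h) = -4/3 + 2*h/3 (q(h) = -4/3 + (2*h)/3 = -4/3 + 2*h/3)
D(R, N) = (-1 + R)/(-⅔ + N) (D(R, N) = (-1 + R)/(N + (-4/3 + (⅔)*1)) = (-1 + R)/(N + (-4/3 + ⅔)) = (-1 + R)/(N - ⅔) = (-1 + R)/(-⅔ + N))
((z(-6, 6)/(-35))*44)*D(-1, -3) = (((-6)³/(-35))*44)*(3*(-1 - 1)/(-2 + 3*(-3))) = (-216*(-1/35)*44)*(3*(-2)/(-2 - 9)) = ((216/35)*44)*(3*(-2)/(-11)) = 9504*(3*(-1/11)*(-2))/35 = (9504/35)*(6/11) = 5184/35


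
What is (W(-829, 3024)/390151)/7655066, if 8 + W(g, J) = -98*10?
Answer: -494/1493315827483 ≈ -3.3081e-10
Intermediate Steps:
W(g, J) = -988 (W(g, J) = -8 - 98*10 = -8 - 980 = -988)
(W(-829, 3024)/390151)/7655066 = -988/390151/7655066 = -988*1/390151*(1/7655066) = -988/390151*1/7655066 = -494/1493315827483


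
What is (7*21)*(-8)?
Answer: -1176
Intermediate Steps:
(7*21)*(-8) = 147*(-8) = -1176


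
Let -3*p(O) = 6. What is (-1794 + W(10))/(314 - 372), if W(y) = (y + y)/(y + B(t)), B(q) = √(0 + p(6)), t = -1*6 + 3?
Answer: 45697/1479 + 5*I*√2/1479 ≈ 30.897 + 0.004781*I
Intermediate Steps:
p(O) = -2 (p(O) = -⅓*6 = -2)
t = -3 (t = -6 + 3 = -3)
B(q) = I*√2 (B(q) = √(0 - 2) = √(-2) = I*√2)
W(y) = 2*y/(y + I*√2) (W(y) = (y + y)/(y + I*√2) = (2*y)/(y + I*√2) = 2*y/(y + I*√2))
(-1794 + W(10))/(314 - 372) = (-1794 + 2*10/(10 + I*√2))/(314 - 372) = (-1794 + 20/(10 + I*√2))/(-58) = (-1794 + 20/(10 + I*√2))*(-1/58) = 897/29 - 10/(29*(10 + I*√2))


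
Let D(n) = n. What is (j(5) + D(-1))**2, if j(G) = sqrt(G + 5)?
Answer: (1 - sqrt(10))**2 ≈ 4.6754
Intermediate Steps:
j(G) = sqrt(5 + G)
(j(5) + D(-1))**2 = (sqrt(5 + 5) - 1)**2 = (sqrt(10) - 1)**2 = (-1 + sqrt(10))**2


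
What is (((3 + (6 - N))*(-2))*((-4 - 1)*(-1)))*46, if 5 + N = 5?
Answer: -4140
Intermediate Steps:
N = 0 (N = -5 + 5 = 0)
(((3 + (6 - N))*(-2))*((-4 - 1)*(-1)))*46 = (((3 + (6 - 1*0))*(-2))*((-4 - 1)*(-1)))*46 = (((3 + (6 + 0))*(-2))*(-5*(-1)))*46 = (((3 + 6)*(-2))*5)*46 = ((9*(-2))*5)*46 = -18*5*46 = -90*46 = -4140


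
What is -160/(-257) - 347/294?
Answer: -42139/75558 ≈ -0.55770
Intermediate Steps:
-160/(-257) - 347/294 = -160*(-1/257) - 347*1/294 = 160/257 - 347/294 = -42139/75558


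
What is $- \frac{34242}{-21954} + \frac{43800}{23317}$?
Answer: $\frac{293334319}{85316903} \approx 3.4382$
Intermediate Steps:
$- \frac{34242}{-21954} + \frac{43800}{23317} = \left(-34242\right) \left(- \frac{1}{21954}\right) + 43800 \cdot \frac{1}{23317} = \frac{5707}{3659} + \frac{43800}{23317} = \frac{293334319}{85316903}$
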